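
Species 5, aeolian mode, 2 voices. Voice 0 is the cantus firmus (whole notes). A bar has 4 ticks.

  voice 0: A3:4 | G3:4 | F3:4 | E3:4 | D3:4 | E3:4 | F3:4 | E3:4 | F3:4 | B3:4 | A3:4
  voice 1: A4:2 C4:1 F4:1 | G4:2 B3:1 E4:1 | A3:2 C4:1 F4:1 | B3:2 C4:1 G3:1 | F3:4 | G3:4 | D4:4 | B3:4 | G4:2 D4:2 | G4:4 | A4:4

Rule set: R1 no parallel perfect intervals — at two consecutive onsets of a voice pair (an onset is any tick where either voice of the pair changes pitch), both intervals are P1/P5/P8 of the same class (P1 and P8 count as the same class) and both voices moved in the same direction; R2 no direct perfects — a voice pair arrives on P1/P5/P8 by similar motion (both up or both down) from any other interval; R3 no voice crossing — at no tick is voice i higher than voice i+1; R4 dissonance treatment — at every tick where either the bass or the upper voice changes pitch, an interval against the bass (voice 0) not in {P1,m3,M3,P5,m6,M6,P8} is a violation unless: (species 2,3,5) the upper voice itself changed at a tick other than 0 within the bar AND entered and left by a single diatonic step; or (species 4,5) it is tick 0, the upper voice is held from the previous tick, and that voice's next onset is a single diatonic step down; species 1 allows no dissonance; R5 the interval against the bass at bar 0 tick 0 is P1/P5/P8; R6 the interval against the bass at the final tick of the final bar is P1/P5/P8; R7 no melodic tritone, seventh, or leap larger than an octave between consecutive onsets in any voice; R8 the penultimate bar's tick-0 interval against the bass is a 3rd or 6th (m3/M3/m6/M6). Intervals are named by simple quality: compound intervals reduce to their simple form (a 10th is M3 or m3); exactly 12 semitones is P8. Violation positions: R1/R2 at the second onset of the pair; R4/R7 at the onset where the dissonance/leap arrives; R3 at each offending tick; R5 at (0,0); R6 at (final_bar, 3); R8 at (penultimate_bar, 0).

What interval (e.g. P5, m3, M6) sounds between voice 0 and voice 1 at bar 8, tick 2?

M6

voice 0=F3 voice 1=D4 -> M6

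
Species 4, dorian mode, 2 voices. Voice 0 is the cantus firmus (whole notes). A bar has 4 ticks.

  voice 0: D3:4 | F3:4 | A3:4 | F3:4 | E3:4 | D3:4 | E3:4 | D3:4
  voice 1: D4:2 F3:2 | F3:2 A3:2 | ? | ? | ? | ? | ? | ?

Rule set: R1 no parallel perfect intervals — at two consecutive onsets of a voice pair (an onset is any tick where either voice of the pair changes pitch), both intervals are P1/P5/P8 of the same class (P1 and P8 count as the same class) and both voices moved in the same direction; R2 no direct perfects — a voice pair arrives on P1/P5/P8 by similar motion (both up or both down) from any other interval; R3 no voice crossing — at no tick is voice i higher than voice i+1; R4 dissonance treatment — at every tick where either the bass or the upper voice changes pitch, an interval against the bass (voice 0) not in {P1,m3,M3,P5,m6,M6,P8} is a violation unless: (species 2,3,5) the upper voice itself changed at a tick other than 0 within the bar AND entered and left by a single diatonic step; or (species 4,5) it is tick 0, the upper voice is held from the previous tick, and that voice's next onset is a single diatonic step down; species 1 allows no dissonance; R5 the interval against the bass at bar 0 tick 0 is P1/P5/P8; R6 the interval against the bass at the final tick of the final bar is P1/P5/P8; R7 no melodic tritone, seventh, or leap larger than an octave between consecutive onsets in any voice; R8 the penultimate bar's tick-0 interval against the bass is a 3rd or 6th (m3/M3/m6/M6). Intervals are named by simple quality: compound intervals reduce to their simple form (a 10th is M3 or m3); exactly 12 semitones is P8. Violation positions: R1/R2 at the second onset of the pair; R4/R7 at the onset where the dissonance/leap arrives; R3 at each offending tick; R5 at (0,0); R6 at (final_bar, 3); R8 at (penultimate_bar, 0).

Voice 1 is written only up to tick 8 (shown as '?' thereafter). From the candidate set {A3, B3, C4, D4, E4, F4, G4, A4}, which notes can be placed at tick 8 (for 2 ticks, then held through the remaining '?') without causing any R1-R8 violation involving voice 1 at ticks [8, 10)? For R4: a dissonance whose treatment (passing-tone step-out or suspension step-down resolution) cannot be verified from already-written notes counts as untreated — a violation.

A3: legal
B3: violates R4
C4: legal
D4: violates R4
E4: violates R2
F4: legal
G4: violates R4,R7
A4: violates R2

{A3, C4, F4}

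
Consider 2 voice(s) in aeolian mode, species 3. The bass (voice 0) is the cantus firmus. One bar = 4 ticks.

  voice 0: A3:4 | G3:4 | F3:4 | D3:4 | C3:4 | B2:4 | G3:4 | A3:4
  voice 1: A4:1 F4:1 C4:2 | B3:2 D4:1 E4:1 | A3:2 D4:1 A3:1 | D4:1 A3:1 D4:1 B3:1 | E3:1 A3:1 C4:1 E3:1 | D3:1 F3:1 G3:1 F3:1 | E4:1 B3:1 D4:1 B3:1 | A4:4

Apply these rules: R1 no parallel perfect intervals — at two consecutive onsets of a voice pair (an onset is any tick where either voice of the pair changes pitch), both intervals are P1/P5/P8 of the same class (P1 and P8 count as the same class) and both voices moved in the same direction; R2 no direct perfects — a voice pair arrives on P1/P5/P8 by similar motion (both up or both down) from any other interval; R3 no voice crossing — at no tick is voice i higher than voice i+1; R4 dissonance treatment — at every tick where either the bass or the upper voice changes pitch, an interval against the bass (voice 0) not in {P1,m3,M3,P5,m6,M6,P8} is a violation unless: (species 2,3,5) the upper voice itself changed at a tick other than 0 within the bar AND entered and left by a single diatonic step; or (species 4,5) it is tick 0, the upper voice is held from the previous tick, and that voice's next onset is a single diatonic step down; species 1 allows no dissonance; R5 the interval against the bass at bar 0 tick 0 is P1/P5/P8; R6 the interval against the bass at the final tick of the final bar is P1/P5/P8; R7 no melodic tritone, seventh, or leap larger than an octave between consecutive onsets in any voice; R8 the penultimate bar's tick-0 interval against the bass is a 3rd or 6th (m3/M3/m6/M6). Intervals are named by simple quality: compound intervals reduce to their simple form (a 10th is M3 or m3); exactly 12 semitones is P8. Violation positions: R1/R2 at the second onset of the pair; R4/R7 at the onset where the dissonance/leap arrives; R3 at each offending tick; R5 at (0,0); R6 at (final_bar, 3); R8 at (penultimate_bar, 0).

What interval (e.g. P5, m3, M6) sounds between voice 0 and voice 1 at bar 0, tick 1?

voice 0=A3 voice 1=F4 -> m6

m6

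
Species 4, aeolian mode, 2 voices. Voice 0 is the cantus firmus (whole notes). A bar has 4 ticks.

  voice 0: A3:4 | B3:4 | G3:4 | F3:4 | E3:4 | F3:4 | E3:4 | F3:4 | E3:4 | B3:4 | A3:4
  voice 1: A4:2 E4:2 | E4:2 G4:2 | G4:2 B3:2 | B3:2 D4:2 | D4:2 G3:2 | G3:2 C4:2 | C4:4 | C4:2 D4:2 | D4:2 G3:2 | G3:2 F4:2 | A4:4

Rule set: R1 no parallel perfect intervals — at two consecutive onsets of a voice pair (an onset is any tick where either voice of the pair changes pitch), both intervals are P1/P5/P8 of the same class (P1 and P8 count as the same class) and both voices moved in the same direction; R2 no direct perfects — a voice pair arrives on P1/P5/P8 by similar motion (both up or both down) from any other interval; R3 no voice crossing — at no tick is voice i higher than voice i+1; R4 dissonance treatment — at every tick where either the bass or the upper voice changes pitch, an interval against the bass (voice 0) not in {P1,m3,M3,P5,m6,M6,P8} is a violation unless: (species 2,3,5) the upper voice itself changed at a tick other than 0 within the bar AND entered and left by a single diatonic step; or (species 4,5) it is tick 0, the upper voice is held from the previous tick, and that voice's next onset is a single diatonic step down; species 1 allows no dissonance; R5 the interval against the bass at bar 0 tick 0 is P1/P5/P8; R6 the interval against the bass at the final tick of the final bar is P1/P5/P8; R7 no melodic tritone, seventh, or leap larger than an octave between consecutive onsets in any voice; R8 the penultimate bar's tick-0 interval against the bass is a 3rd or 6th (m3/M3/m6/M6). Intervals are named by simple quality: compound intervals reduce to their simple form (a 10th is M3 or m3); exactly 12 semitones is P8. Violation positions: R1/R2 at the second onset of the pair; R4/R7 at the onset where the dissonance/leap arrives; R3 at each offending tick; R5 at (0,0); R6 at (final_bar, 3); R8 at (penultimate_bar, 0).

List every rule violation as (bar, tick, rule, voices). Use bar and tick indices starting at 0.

(1, 0, R4, (0, 1))
(3, 0, R4, (0, 1))
(4, 0, R4, (0, 1))
(5, 0, R4, (0, 1))
(8, 0, R4, (0, 1))
(9, 0, R3, (0, 1))
(9, 1, R3, (0, 1))
(9, 2, R4, (0, 1))
(9, 2, R7, (1,))

bar 0: v0=A3 v1=A4 downbeat P8
bar 1: v0=B3 v1=E4 downbeat P4
bar 2: v0=G3 v1=G4 downbeat P8
bar 3: v0=F3 v1=B3 downbeat TT
bar 4: v0=E3 v1=D4 downbeat m7
bar 5: v0=F3 v1=G3 downbeat M2
bar 6: v0=E3 v1=C4 downbeat m6
bar 7: v0=F3 v1=C4 downbeat P5
bar 8: v0=E3 v1=D4 downbeat m7
bar 9: v0=B3 v1=G3 downbeat M3
bar 10: v0=A3 v1=A4 downbeat P8
  -> R4 @ bar 1 tick 0 v(0, 1): B3/E4 P4 untreated
  -> R4 @ bar 3 tick 0 v(0, 1): F3/B3 TT untreated
  -> R4 @ bar 4 tick 0 v(0, 1): E3/D4 m7 untreated
  -> R4 @ bar 5 tick 0 v(0, 1): F3/G3 M2 untreated
  -> R4 @ bar 8 tick 0 v(0, 1): E3/D4 m7 untreated
  -> R3 @ bar 9 tick 0 v(0, 1): B3 above G3
  -> R3 @ bar 9 tick 1 v(0, 1): B3 above G3
  -> R4 @ bar 9 tick 2 v(0, 1): B3/F4 TT untreated
  -> R7 @ bar 9 tick 2 v(1,): G3->F4 leap 10st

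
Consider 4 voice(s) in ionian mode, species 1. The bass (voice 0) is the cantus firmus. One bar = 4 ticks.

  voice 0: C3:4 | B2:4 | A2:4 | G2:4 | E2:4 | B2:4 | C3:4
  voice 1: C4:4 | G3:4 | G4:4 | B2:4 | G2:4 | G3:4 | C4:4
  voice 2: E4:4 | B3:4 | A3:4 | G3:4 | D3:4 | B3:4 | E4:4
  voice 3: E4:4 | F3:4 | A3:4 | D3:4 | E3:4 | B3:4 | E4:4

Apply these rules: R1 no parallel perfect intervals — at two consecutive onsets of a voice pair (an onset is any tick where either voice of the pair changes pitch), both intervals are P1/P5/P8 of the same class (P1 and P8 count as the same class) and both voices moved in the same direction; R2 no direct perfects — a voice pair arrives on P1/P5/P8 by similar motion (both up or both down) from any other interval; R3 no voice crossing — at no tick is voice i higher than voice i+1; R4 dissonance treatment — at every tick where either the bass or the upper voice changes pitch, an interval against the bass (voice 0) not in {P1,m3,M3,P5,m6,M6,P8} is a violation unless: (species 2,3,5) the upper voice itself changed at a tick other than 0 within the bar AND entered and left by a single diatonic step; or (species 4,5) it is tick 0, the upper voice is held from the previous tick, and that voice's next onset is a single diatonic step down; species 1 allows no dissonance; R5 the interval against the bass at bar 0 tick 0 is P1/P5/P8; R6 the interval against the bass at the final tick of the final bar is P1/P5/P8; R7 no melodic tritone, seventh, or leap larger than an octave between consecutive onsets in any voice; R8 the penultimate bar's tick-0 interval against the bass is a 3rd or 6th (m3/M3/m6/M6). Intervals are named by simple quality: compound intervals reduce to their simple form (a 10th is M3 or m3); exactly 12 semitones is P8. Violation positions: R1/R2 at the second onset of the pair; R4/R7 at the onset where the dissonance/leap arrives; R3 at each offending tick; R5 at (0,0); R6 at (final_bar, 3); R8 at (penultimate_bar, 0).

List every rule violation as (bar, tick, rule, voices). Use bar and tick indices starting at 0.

(0, 0, R5, (0, 2))
(0, 0, R5, (0, 3))
(1, 0, R2, (0, 2))
(1, 0, R3, (2, 3))
(1, 0, R4, (0, 3))
(1, 0, R7, (3,))
(1, 1, R3, (2, 3))
(1, 2, R3, (2, 3))
(1, 3, R3, (2, 3))
(2, 0, R1, (0, 2))
(2, 0, R3, (1, 2))
(2, 0, R4, (0, 1))
(2, 1, R3, (1, 2))
(2, 2, R3, (1, 2))
(2, 3, R3, (1, 2))
(3, 0, R1, (0, 2))
(3, 0, R2, (0, 3))
(3, 0, R3, (2, 3))
(3, 0, R7, (1,))
(3, 1, R3, (2, 3))
(3, 2, R3, (2, 3))
(3, 3, R3, (2, 3))
(4, 0, R2, (1, 2))
(4, 0, R4, (0, 2))
(5, 0, R1, (0, 3))
(5, 0, R2, (0, 2))
(5, 0, R2, (2, 3))
(5, 0, R8, (0, 2))
(5, 0, R8, (0, 3))
(6, 0, R1, (2, 3))
(6, 0, R2, (0, 1))
(6, 3, R6, (0, 2))
(6, 3, R6, (0, 3))

bar 0: v0=C3 v1=C4 v2=E4 v3=E4 downbeat M3
bar 1: v0=B2 v1=G3 v2=B3 v3=F3 downbeat TT
bar 2: v0=A2 v1=G4 v2=A3 v3=A3 downbeat P8
bar 3: v0=G2 v1=B2 v2=G3 v3=D3 downbeat P5
bar 4: v0=E2 v1=G2 v2=D3 v3=E3 downbeat P8
bar 5: v0=B2 v1=G3 v2=B3 v3=B3 downbeat P8
bar 6: v0=C3 v1=C4 v2=E4 v3=E4 downbeat M3
  -> R5 @ bar 0 tick 0 v(0, 2): opens on M3
  -> R5 @ bar 0 tick 0 v(0, 3): opens on M3
  -> R2 @ bar 1 tick 0 v(0, 2): C3/E4 M3 -> B2/B3 P8 similar
  -> R3 @ bar 1 tick 0 v(2, 3): B3 above F3
  -> R4 @ bar 1 tick 0 v(0, 3): B2/F3 TT untreated
  -> R7 @ bar 1 tick 0 v(3,): E4->F3 leap 11st
  -> R3 @ bar 1 tick 1 v(2, 3): B3 above F3
  -> R3 @ bar 1 tick 2 v(2, 3): B3 above F3
  -> R3 @ bar 1 tick 3 v(2, 3): B3 above F3
  -> R1 @ bar 2 tick 0 v(0, 2): B2/B3 P8 -> A2/A3 P8 similar
  -> R3 @ bar 2 tick 0 v(1, 2): G4 above A3
  -> R4 @ bar 2 tick 0 v(0, 1): A2/G4 m7 untreated
  -> R3 @ bar 2 tick 1 v(1, 2): G4 above A3
  -> R3 @ bar 2 tick 2 v(1, 2): G4 above A3
  -> R3 @ bar 2 tick 3 v(1, 2): G4 above A3
  -> R1 @ bar 3 tick 0 v(0, 2): A2/A3 P8 -> G2/G3 P8 similar
  -> R2 @ bar 3 tick 0 v(0, 3): A2/A3 P8 -> G2/D3 P5 similar
  -> R3 @ bar 3 tick 0 v(2, 3): G3 above D3
  -> R7 @ bar 3 tick 0 v(1,): G4->B2 leap 20st
  -> R3 @ bar 3 tick 1 v(2, 3): G3 above D3
  -> R3 @ bar 3 tick 2 v(2, 3): G3 above D3
  -> R3 @ bar 3 tick 3 v(2, 3): G3 above D3
  -> R2 @ bar 4 tick 0 v(1, 2): B2/G3 m6 -> G2/D3 P5 similar
  -> R4 @ bar 4 tick 0 v(0, 2): E2/D3 m7 untreated
  -> R1 @ bar 5 tick 0 v(0, 3): E2/E3 P8 -> B2/B3 P8 similar
  -> R2 @ bar 5 tick 0 v(0, 2): E2/D3 m7 -> B2/B3 P8 similar
  -> R2 @ bar 5 tick 0 v(2, 3): D3/E3 M2 -> B3/B3 P1 similar
  -> R8 @ bar 5 tick 0 v(0, 2): penult P8 not 3rd/6th
  -> R8 @ bar 5 tick 0 v(0, 3): penult P8 not 3rd/6th
  -> R1 @ bar 6 tick 0 v(2, 3): B3/B3 P1 -> E4/E4 P1 similar
  -> R2 @ bar 6 tick 0 v(0, 1): B2/G3 m6 -> C3/C4 P8 similar
  -> R6 @ bar 6 tick 3 v(0, 2): closes on M3
  -> R6 @ bar 6 tick 3 v(0, 3): closes on M3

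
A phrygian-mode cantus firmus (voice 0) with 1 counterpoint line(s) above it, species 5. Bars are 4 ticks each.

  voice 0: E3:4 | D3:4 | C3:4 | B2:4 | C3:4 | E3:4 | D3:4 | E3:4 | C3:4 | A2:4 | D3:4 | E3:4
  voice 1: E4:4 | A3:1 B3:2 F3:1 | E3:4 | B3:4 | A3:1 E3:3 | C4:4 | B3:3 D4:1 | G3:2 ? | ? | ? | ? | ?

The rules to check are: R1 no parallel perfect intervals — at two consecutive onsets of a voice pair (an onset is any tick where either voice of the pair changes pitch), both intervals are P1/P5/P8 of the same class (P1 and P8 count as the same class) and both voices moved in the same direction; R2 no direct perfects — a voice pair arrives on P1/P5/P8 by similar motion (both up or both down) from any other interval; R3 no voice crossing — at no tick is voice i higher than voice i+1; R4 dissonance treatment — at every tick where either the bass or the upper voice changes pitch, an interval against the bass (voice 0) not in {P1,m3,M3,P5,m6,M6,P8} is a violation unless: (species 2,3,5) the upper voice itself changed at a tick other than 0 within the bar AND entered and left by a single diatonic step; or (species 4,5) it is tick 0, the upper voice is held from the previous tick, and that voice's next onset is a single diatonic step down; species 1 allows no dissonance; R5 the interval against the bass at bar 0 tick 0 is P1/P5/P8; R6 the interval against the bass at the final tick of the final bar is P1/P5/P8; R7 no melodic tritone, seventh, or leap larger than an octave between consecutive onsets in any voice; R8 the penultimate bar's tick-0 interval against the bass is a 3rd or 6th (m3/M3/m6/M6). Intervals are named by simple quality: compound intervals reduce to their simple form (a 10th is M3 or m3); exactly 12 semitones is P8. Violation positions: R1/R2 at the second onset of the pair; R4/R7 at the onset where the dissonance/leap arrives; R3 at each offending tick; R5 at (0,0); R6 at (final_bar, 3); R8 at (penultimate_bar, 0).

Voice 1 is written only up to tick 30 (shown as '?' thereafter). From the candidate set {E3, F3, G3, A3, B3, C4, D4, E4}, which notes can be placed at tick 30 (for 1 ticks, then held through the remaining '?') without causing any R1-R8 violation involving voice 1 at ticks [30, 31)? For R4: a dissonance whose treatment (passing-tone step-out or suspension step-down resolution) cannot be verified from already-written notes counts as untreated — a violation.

E3: legal
F3: violates R4
G3: legal
A3: violates R4
B3: legal
C4: legal
D4: violates R4
E4: legal

{B3, C4, E3, E4, G3}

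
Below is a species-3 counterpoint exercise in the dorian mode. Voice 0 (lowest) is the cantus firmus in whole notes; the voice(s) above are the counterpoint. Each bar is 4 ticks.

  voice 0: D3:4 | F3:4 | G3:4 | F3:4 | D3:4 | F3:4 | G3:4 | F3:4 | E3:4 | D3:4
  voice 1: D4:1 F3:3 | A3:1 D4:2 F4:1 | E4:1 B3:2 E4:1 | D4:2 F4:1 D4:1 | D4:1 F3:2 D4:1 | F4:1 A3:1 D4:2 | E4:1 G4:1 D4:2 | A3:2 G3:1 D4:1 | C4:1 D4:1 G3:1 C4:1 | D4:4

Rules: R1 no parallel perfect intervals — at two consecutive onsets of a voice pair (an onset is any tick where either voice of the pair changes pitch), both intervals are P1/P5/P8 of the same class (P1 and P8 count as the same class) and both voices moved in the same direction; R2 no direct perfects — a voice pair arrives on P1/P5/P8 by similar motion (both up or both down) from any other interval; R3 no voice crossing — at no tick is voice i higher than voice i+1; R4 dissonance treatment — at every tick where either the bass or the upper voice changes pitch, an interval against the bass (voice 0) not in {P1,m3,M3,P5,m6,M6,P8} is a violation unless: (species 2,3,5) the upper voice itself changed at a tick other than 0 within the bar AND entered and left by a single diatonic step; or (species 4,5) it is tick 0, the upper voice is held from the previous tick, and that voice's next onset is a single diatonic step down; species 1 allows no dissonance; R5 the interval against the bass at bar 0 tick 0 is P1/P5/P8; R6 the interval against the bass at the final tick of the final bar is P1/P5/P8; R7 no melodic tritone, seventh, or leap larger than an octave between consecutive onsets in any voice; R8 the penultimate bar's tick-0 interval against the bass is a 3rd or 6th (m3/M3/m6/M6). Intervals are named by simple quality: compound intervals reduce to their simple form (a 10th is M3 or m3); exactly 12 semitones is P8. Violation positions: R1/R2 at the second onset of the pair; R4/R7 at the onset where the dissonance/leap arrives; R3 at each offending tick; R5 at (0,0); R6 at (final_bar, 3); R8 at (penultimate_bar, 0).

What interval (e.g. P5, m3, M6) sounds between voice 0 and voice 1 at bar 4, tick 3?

voice 0=D3 voice 1=D4 -> P8

P8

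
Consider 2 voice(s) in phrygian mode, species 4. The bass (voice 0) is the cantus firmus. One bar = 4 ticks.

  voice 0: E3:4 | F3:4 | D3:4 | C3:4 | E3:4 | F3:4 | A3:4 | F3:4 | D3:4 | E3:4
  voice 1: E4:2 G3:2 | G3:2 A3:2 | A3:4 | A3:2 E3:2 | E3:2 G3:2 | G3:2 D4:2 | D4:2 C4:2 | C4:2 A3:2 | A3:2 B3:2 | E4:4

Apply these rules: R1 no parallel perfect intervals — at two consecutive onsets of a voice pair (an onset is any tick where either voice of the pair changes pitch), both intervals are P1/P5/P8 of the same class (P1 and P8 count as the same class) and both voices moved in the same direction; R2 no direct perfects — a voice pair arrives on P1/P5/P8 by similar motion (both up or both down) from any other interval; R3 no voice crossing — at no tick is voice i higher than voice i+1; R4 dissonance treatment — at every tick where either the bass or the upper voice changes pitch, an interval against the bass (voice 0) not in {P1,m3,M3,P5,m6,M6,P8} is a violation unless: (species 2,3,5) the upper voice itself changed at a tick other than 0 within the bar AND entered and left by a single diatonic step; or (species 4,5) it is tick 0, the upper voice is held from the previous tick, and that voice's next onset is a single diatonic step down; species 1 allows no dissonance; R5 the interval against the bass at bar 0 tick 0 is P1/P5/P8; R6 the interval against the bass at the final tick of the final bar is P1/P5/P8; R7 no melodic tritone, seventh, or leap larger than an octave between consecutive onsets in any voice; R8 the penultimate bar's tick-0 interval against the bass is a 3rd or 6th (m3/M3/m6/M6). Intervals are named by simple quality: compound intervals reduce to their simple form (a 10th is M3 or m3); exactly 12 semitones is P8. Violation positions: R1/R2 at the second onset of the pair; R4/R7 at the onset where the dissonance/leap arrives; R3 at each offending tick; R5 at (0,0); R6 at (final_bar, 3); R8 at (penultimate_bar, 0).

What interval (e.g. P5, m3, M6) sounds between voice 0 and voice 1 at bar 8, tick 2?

voice 0=D3 voice 1=B3 -> M6

M6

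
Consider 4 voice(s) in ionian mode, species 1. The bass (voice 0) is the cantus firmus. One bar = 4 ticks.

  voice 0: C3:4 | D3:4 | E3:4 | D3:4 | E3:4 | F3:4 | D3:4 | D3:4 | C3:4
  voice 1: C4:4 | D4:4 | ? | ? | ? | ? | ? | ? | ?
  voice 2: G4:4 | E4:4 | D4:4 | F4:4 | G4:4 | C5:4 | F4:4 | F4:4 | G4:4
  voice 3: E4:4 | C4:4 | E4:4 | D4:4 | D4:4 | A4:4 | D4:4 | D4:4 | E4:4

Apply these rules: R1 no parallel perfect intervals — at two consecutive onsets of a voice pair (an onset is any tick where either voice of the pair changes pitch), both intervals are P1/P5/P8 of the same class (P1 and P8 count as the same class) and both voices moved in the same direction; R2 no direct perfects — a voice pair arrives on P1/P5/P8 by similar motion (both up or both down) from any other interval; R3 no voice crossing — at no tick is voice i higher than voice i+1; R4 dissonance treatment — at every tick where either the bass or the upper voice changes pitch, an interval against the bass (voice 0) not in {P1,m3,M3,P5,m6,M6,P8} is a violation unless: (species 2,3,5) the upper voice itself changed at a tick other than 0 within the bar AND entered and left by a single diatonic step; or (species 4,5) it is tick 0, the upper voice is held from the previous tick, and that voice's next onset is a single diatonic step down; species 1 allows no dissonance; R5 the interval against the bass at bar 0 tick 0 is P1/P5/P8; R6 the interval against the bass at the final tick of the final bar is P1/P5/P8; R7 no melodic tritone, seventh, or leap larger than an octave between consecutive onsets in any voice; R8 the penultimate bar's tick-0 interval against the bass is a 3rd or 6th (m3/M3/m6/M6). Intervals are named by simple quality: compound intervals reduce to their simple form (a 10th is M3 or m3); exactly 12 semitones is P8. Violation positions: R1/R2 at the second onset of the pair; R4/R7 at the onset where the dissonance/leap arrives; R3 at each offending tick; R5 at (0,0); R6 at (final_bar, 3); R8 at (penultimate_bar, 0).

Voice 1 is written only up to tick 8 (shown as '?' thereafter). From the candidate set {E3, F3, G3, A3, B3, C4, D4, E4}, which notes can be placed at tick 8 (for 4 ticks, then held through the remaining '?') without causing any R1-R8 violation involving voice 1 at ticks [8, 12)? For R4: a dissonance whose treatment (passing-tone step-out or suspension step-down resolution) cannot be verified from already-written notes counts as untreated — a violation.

{B3, C4}

E3: violates R7
F3: violates R4
G3: violates R2
A3: violates R4
B3: legal
C4: legal
D4: violates R4
E4: violates R1,R2,R3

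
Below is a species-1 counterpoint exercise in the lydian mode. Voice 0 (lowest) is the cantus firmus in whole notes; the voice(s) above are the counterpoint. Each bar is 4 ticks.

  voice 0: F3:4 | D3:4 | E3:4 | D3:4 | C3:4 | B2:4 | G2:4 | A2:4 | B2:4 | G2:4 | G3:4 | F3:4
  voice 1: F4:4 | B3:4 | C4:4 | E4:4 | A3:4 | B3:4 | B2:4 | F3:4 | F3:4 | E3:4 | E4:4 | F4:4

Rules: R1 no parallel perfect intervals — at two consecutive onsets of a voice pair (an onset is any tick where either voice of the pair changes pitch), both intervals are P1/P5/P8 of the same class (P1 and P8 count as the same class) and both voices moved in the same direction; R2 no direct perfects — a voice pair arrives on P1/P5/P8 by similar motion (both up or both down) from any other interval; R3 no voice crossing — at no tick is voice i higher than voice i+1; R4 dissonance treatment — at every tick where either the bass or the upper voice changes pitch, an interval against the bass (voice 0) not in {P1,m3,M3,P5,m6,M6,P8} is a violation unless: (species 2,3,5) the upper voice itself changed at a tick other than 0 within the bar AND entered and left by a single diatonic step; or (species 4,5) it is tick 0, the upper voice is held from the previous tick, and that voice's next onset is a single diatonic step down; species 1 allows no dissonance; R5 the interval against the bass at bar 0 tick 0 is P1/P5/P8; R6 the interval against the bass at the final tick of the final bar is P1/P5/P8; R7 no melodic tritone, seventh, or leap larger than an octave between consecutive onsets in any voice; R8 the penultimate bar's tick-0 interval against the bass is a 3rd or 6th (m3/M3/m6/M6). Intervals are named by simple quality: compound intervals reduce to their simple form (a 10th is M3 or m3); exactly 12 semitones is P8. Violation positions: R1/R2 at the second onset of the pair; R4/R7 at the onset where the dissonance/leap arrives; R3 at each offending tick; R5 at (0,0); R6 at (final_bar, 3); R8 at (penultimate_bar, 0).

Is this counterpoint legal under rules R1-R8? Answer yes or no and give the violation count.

No (4 violations)

bar 0: v0=F3 v1=F4 (P8)
bar 1: v0=D3 v1=B3 (M6)
bar 2: v0=E3 v1=C4 (m6)
bar 3: v0=D3 v1=E4 (M2)
bar 4: v0=C3 v1=A3 (M6)
bar 5: v0=B2 v1=B3 (P8)
bar 6: v0=G2 v1=B2 (M3)
bar 7: v0=A2 v1=F3 (m6)
bar 8: v0=B2 v1=F3 (TT)
bar 9: v0=G2 v1=E3 (M6)
bar 10: v0=G3 v1=E4 (M6)
bar 11: v0=F3 v1=F4 (P8)
  R7 @ bar1.0: F4->B3 leap 6st
  R4 @ bar3.0: D3/E4 M2 untreated
  R7 @ bar7.0: B2->F3 leap 6st
  R4 @ bar8.0: B2/F3 TT untreated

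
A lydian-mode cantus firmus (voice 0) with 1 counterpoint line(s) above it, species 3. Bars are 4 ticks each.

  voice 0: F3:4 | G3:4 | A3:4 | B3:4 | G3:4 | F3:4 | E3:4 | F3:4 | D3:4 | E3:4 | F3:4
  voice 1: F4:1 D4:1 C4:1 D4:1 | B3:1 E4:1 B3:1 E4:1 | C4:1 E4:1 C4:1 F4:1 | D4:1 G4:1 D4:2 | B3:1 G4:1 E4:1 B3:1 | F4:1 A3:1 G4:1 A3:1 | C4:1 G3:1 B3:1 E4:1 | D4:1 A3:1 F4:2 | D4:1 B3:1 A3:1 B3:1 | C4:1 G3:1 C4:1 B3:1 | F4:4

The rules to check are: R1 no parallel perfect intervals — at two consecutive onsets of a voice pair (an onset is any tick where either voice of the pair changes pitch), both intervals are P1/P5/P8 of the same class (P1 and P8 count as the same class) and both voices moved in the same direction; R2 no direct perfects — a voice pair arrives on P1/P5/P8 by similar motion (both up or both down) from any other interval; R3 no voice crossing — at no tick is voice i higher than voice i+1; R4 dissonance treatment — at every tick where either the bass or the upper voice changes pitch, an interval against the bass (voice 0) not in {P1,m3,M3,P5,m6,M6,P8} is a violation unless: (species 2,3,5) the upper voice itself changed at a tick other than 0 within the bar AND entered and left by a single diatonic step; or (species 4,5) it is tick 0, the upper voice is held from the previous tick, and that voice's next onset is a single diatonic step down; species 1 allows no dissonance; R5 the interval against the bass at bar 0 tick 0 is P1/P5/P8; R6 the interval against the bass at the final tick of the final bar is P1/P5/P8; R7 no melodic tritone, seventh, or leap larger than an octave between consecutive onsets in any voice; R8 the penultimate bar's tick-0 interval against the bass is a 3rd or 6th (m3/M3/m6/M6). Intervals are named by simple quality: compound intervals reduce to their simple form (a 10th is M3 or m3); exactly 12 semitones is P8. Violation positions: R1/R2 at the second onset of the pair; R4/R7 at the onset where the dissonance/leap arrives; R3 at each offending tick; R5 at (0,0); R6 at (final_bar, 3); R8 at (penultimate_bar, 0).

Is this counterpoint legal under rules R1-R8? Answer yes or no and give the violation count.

bar 0: v0=F3 v1=F4 (P8)
bar 1: v0=G3 v1=B3 (M3)
bar 2: v0=A3 v1=C4 (m3)
bar 3: v0=B3 v1=D4 (m3)
bar 4: v0=G3 v1=B3 (M3)
bar 5: v0=F3 v1=F4 (P8)
bar 6: v0=E3 v1=C4 (m6)
bar 7: v0=F3 v1=D4 (M6)
bar 8: v0=D3 v1=D4 (P8)
bar 9: v0=E3 v1=C4 (m6)
bar 10: v0=F3 v1=F4 (P8)
  R7 @ bar5.0: B3->F4 leap 6st
  R4 @ bar5.2: F3/G4 M2 untreated
  R7 @ bar5.2: A3->G4 leap 10st
  R7 @ bar5.3: G4->A3 leap 10st
  R1 @ bar8.0: F3/F4 P8 -> D3/D4 P8 similar
  R2 @ bar10.0: E3/B3 P5 -> F3/F4 P8 similar
  R7 @ bar10.0: B3->F4 leap 6st

No (7 violations)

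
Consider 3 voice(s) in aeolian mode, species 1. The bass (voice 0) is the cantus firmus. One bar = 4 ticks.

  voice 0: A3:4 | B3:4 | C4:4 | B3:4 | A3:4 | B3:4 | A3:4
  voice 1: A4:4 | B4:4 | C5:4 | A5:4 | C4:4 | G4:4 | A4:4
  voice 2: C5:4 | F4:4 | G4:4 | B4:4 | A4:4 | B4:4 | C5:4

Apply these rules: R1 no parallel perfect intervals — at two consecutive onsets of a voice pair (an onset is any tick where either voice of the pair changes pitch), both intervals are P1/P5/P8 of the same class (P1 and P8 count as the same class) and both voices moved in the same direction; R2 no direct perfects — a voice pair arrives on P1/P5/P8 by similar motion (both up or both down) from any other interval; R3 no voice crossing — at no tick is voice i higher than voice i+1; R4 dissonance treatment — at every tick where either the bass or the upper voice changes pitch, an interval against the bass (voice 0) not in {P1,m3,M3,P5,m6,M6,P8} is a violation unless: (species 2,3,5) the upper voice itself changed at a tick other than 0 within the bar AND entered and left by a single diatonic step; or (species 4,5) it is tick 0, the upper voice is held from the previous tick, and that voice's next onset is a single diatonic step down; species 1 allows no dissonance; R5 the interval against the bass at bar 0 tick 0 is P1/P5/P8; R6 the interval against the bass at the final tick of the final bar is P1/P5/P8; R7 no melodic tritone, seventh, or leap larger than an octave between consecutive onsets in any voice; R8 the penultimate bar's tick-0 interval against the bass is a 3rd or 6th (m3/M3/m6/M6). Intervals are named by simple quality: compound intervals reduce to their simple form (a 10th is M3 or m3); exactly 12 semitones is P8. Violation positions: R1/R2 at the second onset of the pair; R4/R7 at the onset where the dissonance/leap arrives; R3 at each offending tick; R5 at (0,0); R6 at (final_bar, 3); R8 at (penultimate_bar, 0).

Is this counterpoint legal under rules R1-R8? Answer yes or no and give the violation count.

No (23 violations)

bar 0: v0=A3 v1=A4 v2=C5 (m3)
bar 1: v0=B3 v1=B4 v2=F4 (TT)
bar 2: v0=C4 v1=C5 v2=G4 (P5)
bar 3: v0=B3 v1=A5 v2=B4 (P8)
bar 4: v0=A3 v1=C4 v2=A4 (P8)
bar 5: v0=B3 v1=G4 v2=B4 (P8)
bar 6: v0=A3 v1=A4 v2=C5 (m3)
  R5 @ bar0.0: opens on m3
  R1 @ bar1.0: A3/A4 P8 -> B3/B4 P8 similar
  R3 @ bar1.0: B4 above F4
  R4 @ bar1.0: B3/F4 TT untreated
  R3 @ bar1.1: B4 above F4
  R3 @ bar1.2: B4 above F4
  R3 @ bar1.3: B4 above F4
  R1 @ bar2.0: B3/B4 P8 -> C4/C5 P8 similar
  R2 @ bar2.0: B3/F4 TT -> C4/G4 P5 similar
  R3 @ bar2.0: C5 above G4
  R3 @ bar2.1: C5 above G4
  R3 @ bar2.2: C5 above G4
  R3 @ bar2.3: C5 above G4
  R3 @ bar3.0: A5 above B4
  R4 @ bar3.0: B3/A5 m7 untreated
  R3 @ bar3.1: A5 above B4
  R3 @ bar3.2: A5 above B4
  R3 @ bar3.3: A5 above B4
  R1 @ bar4.0: B3/B4 P8 -> A3/A4 P8 similar
  R7 @ bar4.0: A5->C4 leap 21st
  R1 @ bar5.0: A3/A4 P8 -> B3/B4 P8 similar
  R8 @ bar5.0: penult P8 not 3rd/6th
  R6 @ bar6.3: closes on m3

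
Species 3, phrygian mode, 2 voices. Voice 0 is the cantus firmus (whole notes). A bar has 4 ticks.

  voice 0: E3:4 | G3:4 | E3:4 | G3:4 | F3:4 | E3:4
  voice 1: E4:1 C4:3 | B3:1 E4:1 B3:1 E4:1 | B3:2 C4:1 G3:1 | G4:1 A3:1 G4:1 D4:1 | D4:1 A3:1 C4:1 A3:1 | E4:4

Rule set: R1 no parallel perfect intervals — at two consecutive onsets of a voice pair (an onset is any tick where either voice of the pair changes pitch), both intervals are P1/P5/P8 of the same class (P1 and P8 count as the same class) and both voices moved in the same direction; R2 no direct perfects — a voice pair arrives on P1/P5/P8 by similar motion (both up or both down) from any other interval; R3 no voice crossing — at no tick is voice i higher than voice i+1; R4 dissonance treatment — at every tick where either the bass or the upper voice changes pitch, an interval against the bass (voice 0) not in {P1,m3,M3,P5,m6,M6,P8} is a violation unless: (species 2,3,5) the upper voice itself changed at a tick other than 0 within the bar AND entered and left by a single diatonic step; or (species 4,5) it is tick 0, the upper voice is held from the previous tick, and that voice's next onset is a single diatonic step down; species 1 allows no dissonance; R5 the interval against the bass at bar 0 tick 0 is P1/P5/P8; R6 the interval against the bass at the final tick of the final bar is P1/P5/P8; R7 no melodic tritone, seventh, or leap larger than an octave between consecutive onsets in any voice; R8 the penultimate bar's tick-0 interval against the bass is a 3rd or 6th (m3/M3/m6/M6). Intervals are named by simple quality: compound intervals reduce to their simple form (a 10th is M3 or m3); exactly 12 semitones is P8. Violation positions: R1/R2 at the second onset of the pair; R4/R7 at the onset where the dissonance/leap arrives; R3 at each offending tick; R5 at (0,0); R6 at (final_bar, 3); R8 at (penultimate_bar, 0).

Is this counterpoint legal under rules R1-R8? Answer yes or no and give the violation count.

bar 0: v0=E3 v1=E4 (P8)
bar 1: v0=G3 v1=B3 (M3)
bar 2: v0=E3 v1=B3 (P5)
bar 3: v0=G3 v1=G4 (P8)
bar 4: v0=F3 v1=D4 (M6)
bar 5: v0=E3 v1=E4 (P8)
  R2 @ bar2.0: G3/E4 M6 -> E3/B3 P5 similar
  R2 @ bar3.0: E3/G3 m3 -> G3/G4 P8 similar
  R4 @ bar3.1: G3/A3 M2 untreated
  R7 @ bar3.1: G4->A3 leap 10st
  R7 @ bar3.2: A3->G4 leap 10st

No (5 violations)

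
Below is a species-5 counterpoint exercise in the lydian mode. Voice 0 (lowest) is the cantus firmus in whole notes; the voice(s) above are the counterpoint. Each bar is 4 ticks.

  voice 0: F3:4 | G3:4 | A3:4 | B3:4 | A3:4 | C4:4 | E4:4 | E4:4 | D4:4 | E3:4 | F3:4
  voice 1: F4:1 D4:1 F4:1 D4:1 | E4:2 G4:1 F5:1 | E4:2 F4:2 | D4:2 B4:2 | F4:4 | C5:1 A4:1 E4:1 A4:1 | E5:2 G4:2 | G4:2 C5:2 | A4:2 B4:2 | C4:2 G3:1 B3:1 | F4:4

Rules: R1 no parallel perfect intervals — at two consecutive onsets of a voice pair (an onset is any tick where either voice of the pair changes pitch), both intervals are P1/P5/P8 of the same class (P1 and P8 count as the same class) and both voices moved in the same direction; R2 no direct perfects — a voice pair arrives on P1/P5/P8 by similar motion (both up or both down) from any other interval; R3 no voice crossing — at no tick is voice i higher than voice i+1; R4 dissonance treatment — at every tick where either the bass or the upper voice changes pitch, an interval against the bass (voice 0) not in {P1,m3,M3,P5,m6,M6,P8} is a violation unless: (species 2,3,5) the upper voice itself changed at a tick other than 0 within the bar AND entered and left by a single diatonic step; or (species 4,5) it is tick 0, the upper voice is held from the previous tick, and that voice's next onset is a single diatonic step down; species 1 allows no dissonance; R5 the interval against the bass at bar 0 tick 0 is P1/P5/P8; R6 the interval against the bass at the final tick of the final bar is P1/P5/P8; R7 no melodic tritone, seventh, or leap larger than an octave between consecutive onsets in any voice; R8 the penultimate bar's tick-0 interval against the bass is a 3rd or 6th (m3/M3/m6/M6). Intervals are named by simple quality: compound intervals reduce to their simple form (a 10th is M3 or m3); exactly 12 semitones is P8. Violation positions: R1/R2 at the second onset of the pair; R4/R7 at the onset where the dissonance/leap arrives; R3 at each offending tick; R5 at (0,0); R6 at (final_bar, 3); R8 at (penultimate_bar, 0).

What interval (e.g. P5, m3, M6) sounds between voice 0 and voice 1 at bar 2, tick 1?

P5

voice 0=A3 voice 1=E4 -> P5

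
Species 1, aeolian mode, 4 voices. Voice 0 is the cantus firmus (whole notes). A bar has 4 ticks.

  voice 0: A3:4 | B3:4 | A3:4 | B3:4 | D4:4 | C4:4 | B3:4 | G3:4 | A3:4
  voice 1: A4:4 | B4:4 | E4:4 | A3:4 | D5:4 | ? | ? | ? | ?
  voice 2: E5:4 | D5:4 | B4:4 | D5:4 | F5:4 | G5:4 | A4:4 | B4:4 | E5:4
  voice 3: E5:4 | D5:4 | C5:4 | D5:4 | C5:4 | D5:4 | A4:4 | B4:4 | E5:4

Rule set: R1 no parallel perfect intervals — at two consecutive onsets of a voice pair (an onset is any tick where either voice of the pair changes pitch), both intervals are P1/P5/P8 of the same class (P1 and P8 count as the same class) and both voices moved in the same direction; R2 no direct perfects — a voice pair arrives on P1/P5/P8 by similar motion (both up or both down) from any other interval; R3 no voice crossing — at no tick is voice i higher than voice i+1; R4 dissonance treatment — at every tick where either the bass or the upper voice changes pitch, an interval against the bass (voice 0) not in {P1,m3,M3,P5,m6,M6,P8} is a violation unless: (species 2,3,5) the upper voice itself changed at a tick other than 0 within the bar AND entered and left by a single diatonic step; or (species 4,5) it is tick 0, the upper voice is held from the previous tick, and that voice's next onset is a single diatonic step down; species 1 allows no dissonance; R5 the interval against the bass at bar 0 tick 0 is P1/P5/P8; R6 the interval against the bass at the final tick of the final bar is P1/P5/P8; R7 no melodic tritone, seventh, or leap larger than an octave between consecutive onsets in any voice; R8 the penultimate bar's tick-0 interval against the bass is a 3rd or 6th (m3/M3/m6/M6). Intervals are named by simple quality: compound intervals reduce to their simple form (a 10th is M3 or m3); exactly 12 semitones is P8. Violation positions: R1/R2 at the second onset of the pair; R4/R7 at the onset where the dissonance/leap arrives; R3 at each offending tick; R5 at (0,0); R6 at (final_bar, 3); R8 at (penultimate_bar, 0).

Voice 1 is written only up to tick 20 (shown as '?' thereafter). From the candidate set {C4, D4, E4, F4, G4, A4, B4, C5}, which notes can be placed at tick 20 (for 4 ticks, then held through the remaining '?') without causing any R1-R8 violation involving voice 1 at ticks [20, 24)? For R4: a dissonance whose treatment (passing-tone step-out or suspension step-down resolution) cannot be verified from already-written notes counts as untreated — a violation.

{A4}

C4: violates R1,R7
D4: violates R4
E4: violates R7
F4: violates R4
G4: violates R2
A4: legal
B4: violates R4
C5: violates R1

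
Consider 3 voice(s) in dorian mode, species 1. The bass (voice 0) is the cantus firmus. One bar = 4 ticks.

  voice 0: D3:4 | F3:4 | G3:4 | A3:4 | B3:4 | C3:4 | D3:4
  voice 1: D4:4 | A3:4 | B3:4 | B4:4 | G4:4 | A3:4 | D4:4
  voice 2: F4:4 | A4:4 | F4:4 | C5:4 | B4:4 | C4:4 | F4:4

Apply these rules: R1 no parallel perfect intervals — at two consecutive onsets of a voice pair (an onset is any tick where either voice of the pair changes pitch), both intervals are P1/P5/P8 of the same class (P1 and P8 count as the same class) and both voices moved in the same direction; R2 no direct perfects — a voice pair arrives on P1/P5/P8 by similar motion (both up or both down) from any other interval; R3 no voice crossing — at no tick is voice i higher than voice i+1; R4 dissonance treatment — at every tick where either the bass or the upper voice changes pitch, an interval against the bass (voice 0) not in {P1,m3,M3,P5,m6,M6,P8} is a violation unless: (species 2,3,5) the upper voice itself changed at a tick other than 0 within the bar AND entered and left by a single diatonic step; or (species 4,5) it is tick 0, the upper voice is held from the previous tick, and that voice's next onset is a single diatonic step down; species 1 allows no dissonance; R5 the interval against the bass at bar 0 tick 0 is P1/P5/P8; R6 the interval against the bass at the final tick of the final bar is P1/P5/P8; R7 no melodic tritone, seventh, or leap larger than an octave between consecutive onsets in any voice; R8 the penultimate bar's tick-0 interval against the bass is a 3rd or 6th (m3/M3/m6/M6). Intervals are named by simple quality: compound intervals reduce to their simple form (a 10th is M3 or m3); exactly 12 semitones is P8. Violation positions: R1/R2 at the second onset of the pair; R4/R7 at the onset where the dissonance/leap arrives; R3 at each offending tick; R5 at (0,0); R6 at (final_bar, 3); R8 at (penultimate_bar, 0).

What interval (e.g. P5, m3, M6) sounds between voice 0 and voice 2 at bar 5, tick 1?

voice 0=C3 voice 2=C4 -> P8

P8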